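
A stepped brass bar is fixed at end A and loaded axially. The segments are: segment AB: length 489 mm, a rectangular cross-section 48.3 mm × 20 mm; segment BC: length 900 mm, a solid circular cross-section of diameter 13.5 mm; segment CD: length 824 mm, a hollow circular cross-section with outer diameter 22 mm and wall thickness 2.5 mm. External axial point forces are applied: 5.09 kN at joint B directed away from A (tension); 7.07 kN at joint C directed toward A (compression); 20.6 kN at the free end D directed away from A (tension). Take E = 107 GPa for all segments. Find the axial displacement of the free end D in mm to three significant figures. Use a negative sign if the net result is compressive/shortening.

1.92 mm

Internal axial forces (sectioning from the free end, tension +): N_CD = 20.6 kN, N_BC = 13.53 kN, N_AB = 18.62 kN.
A_AB = 966 mm².
A_BC = 143.1 mm².
A_CD = 153.2 mm².
δ_AB = 18620·489/(966·107000) = 0.08809 mm
δ_BC = 13530·900/(143.1·107000) = 0.7951 mm
δ_CD = 20600·824/(153.2·107000) = 1.036 mm
δ = Σδ_i = 1.919 mm.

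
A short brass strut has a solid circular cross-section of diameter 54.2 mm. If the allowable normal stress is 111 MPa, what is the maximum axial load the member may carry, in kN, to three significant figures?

256 kN

A = 2307 mm².
P_max = σ_allow · A = 111 · 2307 = 256100 N = 256.1 kN.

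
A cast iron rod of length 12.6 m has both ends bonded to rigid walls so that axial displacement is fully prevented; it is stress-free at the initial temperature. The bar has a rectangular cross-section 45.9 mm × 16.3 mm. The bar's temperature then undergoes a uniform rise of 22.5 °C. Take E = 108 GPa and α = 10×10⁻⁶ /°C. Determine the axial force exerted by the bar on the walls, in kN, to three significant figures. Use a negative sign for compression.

Free thermal expansion αLΔT = 10e-6 · 12600 · 22.5 = 2.835 mm.
The walls impose strain ε = −(2.835)/12600 = -2.2500e-04; σ = Eε = 108000 · -2.2500e-04 = -24.3 MPa.
Wall reaction R = σ·A = -24.3·748.2 = -18180 N = -18.18 kN.

-18.2 kN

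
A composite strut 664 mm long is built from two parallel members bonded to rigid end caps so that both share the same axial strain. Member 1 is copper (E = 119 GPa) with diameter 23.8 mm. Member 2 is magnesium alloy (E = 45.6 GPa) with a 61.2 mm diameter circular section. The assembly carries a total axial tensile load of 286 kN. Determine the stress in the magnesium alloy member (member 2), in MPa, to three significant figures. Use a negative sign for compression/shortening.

69.7 MPa

A_1 = 444.9 mm².
A_2 = 2942 mm².
Equal strain + equilibrium ⇒ each member carries load in proportion to AE: A₁E₁ = 52940000 N, A₂E₂ = 134100000 N, ΣAE = 187100000 N.
σ₂ = P·E₂/ΣAE = 286000·45600/187100000 = 69.71 MPa.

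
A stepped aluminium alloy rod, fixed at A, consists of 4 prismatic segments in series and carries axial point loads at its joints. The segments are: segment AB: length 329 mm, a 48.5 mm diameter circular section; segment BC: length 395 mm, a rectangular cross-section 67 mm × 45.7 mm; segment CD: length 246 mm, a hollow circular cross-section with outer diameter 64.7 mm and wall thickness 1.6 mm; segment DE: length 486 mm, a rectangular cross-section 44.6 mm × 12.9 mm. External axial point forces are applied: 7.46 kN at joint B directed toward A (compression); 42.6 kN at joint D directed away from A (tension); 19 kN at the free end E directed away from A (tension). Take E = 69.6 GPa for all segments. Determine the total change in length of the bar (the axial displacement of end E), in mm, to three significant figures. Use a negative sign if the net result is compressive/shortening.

Internal axial forces (sectioning from the free end, tension +): N_DE = 19 kN, N_CD = 61.6 kN, N_BC = 61.6 kN, N_AB = 54.14 kN.
A_AB = 1847 mm².
A_BC = 3062 mm².
A_CD = 317.2 mm².
A_DE = 575.3 mm².
δ_AB = 54140·329/(1847·69600) = 0.1385 mm
δ_BC = 61600·395/(3062·69600) = 0.1142 mm
δ_CD = 61600·246/(317.2·69600) = 0.6864 mm
δ_DE = 19000·486/(575.3·69600) = 0.2306 mm
δ = Σδ_i = 1.17 mm.

1.17 mm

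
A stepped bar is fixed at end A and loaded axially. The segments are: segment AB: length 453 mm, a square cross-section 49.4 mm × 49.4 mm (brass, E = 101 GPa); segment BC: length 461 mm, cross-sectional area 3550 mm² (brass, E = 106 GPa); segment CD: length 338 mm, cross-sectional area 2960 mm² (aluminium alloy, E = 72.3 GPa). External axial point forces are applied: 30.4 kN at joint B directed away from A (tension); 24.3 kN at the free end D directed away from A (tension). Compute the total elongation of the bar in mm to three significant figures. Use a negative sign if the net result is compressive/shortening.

Internal axial forces (sectioning from the free end, tension +): N_CD = 24.3 kN, N_BC = 24.3 kN, N_AB = 54.7 kN.
A_AB = 2440 mm².
δ_AB = 54700·453/(2440·101000) = 0.1005 mm
δ_BC = 24300·461/(3550·106000) = 0.02977 mm
δ_CD = 24300·338/(2960·72300) = 0.03838 mm
δ = Σδ_i = 0.1687 mm.

0.169 mm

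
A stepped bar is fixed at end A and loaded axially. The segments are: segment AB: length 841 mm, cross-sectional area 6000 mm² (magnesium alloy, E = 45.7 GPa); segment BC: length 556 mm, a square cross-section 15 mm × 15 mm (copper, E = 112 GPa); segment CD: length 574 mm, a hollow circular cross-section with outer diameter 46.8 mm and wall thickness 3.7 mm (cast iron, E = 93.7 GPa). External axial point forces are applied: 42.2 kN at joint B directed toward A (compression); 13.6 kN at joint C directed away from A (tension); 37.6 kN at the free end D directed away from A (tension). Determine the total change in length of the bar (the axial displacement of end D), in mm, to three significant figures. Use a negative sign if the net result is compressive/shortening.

1.62 mm

Internal axial forces (sectioning from the free end, tension +): N_CD = 37.6 kN, N_BC = 51.2 kN, N_AB = 9 kN.
A_BC = 225 mm².
A_CD = 501 mm².
δ_AB = 9000·841/(6000·45700) = 0.0276 mm
δ_BC = 51200·556/(225·112000) = 1.13 mm
δ_CD = 37600·574/(501·93700) = 0.4598 mm
δ = Σδ_i = 1.617 mm.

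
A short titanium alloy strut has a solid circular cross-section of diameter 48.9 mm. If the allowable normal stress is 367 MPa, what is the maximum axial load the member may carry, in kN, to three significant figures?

689 kN

A = 1878 mm².
P_max = σ_allow · A = 367 · 1878 = 689200 N = 689.2 kN.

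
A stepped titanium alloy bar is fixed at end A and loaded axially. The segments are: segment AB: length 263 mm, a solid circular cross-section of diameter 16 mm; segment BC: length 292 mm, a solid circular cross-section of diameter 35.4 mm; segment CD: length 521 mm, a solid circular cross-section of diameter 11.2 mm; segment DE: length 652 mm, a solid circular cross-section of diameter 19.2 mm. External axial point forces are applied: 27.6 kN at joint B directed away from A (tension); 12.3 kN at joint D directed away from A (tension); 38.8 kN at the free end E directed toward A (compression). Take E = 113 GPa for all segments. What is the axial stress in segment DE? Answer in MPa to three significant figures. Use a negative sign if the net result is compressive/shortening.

-134 MPa

Internal axial forces (sectioning from the free end, tension +): N_DE = -38.8 kN, N_CD = -26.5 kN, N_BC = -26.5 kN, N_AB = 1.1 kN.
A_DE = 289.5 mm².
σ_DE = N_DE/A_DE = -38800/289.5 = -134 MPa.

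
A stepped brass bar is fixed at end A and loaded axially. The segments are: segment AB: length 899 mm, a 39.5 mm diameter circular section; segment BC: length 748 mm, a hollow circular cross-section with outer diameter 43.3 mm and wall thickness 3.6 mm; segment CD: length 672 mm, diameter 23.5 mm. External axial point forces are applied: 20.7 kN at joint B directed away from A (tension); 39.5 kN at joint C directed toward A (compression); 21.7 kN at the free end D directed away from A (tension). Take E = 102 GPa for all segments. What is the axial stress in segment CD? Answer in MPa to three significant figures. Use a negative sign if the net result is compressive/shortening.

50.0 MPa

Internal axial forces (sectioning from the free end, tension +): N_CD = 21.7 kN, N_BC = -17.8 kN, N_AB = 2.9 kN.
A_CD = 433.7 mm².
σ_CD = N_CD/A_CD = 21700/433.7 = 50.03 MPa.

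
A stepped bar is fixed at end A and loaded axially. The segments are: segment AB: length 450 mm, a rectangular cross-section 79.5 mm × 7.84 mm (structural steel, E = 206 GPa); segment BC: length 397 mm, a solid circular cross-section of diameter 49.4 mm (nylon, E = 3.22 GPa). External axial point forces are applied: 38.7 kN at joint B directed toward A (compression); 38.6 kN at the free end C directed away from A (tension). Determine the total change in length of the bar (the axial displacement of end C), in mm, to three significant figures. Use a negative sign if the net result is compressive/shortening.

Internal axial forces (sectioning from the free end, tension +): N_BC = 38.6 kN, N_AB = -0.1 kN.
A_AB = 623.3 mm².
A_BC = 1917 mm².
δ_AB = -100·450/(623.3·206000) = -0.0003505 mm
δ_BC = 38600·397/(1917·3220) = 2.483 mm
δ = Σδ_i = 2.483 mm.

2.48 mm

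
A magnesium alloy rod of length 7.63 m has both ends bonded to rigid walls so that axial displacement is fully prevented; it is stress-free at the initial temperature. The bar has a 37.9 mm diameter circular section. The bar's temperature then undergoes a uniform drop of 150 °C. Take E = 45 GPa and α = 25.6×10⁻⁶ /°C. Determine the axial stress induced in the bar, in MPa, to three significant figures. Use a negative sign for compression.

173 MPa

Free thermal expansion αLΔT = 25.6e-6 · 7630 · -150 = -29.3 mm.
The walls impose strain ε = −(-29.3)/7630 = 3.8400e-03; σ = Eε = 45000 · 3.8400e-03 = 172.8 MPa.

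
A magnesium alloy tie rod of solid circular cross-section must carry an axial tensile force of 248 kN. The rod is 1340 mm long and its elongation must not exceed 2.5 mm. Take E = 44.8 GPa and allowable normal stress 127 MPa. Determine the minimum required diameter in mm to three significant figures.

61.5 mm

Required area A ≥ P/σ_allow = 248000/127 = 1953 mm².
For a solid circular section, d ≥ √(4A/π) = 49.86 mm.
Elongation limit: A ≥ PL/(Eδ_allow) = 248000·1340/(44800·2.5) = 2967 mm² ⇒ d ≥ 61.46 mm.
The elongation limit governs.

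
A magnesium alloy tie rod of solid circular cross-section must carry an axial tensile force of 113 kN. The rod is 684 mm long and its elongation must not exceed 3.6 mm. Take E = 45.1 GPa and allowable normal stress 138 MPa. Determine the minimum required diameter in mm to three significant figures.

Required area A ≥ P/σ_allow = 113000/138 = 818.8 mm².
For a solid circular section, d ≥ √(4A/π) = 32.29 mm.
Elongation limit: A ≥ PL/(Eδ_allow) = 113000·684/(45100·3.6) = 476.1 mm² ⇒ d ≥ 24.62 mm.
The stress limit governs.

32.3 mm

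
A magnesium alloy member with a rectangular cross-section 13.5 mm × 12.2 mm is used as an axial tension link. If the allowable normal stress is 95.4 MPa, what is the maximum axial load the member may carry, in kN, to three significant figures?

15.7 kN

A = 164.7 mm².
P_max = σ_allow · A = 95.4 · 164.7 = 15710 N = 15.71 kN.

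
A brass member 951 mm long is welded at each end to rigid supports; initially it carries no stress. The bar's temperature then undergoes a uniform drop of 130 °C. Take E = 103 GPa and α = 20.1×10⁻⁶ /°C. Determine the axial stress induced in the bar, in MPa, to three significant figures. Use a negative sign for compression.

Free thermal expansion αLΔT = 20.1e-6 · 951 · -130 = -2.485 mm.
The walls impose strain ε = −(-2.485)/951 = 2.6130e-03; σ = Eε = 103000 · 2.6130e-03 = 269.1 MPa.

269 MPa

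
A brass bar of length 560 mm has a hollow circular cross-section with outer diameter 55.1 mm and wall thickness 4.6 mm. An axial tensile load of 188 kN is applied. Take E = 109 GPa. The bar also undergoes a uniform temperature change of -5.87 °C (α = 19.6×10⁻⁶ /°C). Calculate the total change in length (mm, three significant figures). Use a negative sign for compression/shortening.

A = 729.8 mm².
δ_mech = NL/(AE) = 188000·560/(729.8·109000) = 1.323 mm.
δ_thermal = αLΔT = 19.6e-6·560·-5.87 = -0.06443 mm.
δ = δ_mech + δ_thermal = 1.259 mm.

1.26 mm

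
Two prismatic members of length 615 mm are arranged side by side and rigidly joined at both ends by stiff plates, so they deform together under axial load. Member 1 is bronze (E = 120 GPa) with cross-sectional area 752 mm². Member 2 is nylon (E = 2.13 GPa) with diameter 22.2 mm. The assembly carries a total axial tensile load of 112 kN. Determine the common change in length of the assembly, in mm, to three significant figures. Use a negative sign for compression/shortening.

A_2 = 387.1 mm².
Equal strain + equilibrium ⇒ each member carries load in proportion to AE: A₁E₁ = 90240000 N, A₂E₂ = 824500 N, ΣAE = 91060000 N.
δ = PL/ΣAE = 112000·615/91060000 = 0.7564 mm.

0.756 mm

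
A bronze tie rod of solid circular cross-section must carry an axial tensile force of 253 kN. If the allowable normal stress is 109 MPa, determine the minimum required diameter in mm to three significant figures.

Required area A ≥ P/σ_allow = 253000/109 = 2321 mm².
For a solid circular section, d ≥ √(4A/π) = 54.36 mm.

54.4 mm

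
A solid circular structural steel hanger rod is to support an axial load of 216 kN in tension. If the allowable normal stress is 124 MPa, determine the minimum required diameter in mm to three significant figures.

47.1 mm

Required area A ≥ P/σ_allow = 216000/124 = 1742 mm².
For a solid circular section, d ≥ √(4A/π) = 47.09 mm.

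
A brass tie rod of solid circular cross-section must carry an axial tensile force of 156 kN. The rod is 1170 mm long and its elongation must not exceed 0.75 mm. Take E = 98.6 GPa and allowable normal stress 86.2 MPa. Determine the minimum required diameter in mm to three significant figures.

Required area A ≥ P/σ_allow = 156000/86.2 = 1810 mm².
For a solid circular section, d ≥ √(4A/π) = 48 mm.
Elongation limit: A ≥ PL/(Eδ_allow) = 156000·1170/(98600·0.75) = 2468 mm² ⇒ d ≥ 56.06 mm.
The elongation limit governs.

56.1 mm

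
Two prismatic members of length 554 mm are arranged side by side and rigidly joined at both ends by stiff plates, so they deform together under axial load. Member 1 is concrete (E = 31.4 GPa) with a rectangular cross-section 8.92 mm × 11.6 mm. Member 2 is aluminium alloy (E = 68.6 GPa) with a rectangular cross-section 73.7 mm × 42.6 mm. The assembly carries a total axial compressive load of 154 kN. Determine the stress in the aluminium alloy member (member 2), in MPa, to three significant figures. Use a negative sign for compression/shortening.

A_1 = 103.5 mm².
A_2 = 3140 mm².
Equal strain + equilibrium ⇒ each member carries load in proportion to AE: A₁E₁ = 3249000 N, A₂E₂ = 215400000 N, ΣAE = 218600000 N.
σ₂ = P·E₂/ΣAE = -154000·68600/218600000 = -48.32 MPa.

-48.3 MPa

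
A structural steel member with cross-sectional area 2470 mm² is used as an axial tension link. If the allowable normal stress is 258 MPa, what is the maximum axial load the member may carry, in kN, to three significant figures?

637 kN

P_max = σ_allow · A = 258 · 2470 = 637300 N = 637.3 kN.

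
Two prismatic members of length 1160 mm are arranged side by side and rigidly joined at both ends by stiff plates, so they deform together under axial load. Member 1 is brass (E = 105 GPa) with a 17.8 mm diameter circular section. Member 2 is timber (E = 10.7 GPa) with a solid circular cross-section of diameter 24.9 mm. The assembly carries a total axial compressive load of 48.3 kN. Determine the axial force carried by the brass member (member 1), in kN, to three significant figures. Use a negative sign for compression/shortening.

-40.3 kN

A_1 = 248.8 mm².
A_2 = 487 mm².
Equal strain + equilibrium ⇒ each member carries load in proportion to AE: A₁E₁ = 26130000 N, A₂E₂ = 5210000 N, ΣAE = 31340000 N.
F₁ = P·A₁E₁/ΣAE = -48300·26130000/31340000 = -40270 N.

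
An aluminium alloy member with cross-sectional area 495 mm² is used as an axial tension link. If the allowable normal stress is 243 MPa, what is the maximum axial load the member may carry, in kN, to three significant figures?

120 kN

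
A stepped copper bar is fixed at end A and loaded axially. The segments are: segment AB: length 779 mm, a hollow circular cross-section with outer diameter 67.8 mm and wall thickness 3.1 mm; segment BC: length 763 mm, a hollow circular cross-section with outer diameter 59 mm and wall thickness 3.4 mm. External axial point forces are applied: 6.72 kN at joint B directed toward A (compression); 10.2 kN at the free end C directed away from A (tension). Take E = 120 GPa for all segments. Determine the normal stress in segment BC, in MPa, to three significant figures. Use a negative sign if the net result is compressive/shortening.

17.2 MPa

Internal axial forces (sectioning from the free end, tension +): N_BC = 10.2 kN, N_AB = 3.48 kN.
A_BC = 593.9 mm².
σ_BC = N_BC/A_BC = 10200/593.9 = 17.17 MPa.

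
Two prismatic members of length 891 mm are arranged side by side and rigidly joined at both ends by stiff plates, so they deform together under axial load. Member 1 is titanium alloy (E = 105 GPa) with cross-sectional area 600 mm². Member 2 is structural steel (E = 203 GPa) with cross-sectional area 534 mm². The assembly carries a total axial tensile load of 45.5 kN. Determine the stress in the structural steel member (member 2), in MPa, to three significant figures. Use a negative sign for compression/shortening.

53.9 MPa

Equal strain + equilibrium ⇒ each member carries load in proportion to AE: A₁E₁ = 63000000 N, A₂E₂ = 108400000 N, ΣAE = 171400000 N.
σ₂ = P·E₂/ΣAE = 45500·203000/171400000 = 53.89 MPa.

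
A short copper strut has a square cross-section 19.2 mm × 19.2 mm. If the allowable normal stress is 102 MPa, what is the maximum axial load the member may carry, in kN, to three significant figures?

37.6 kN

A = 368.6 mm².
P_max = σ_allow · A = 102 · 368.6 = 37600 N = 37.6 kN.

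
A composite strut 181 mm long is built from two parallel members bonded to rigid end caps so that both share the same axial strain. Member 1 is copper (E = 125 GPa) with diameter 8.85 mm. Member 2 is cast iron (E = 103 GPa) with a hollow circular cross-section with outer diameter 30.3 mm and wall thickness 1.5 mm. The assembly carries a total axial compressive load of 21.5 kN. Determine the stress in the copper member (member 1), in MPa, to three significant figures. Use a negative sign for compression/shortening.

-124 MPa

A_1 = 61.51 mm².
A_2 = 135.7 mm².
Equal strain + equilibrium ⇒ each member carries load in proportion to AE: A₁E₁ = 7689000 N, A₂E₂ = 13980000 N, ΣAE = 21670000 N.
σ₁ = P·E₁/ΣAE = -21500·125000/21670000 = -124 MPa.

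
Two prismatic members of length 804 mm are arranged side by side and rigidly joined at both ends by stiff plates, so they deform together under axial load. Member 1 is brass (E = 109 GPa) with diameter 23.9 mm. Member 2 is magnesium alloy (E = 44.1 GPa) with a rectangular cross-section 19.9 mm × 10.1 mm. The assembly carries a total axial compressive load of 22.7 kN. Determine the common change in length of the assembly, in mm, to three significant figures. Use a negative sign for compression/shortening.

A_1 = 448.6 mm².
A_2 = 201 mm².
Equal strain + equilibrium ⇒ each member carries load in proportion to AE: A₁E₁ = 48900000 N, A₂E₂ = 8864000 N, ΣAE = 57760000 N.
δ = PL/ΣAE = -22700·804/57760000 = -0.316 mm.

-0.316 mm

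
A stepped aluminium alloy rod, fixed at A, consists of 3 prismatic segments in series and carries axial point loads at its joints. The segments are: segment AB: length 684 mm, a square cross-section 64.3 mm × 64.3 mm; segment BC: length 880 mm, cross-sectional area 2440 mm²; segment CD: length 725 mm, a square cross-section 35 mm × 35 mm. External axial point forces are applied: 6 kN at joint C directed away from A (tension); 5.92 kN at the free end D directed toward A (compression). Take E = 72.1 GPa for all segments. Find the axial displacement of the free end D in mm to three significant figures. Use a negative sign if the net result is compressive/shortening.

-0.0480 mm

Internal axial forces (sectioning from the free end, tension +): N_CD = -5.92 kN, N_BC = 0.08 kN, N_AB = 0.08 kN.
A_AB = 4134 mm².
A_CD = 1225 mm².
δ_AB = 80·684/(4134·72100) = 0.0001836 mm
δ_BC = 80·880/(2440·72100) = 0.0004002 mm
δ_CD = -5920·725/(1225·72100) = -0.04859 mm
δ = Σδ_i = -0.04801 mm.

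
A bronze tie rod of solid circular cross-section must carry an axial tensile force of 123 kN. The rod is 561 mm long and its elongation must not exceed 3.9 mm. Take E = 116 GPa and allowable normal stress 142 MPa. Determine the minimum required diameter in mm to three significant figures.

Required area A ≥ P/σ_allow = 123000/142 = 866.2 mm².
For a solid circular section, d ≥ √(4A/π) = 33.21 mm.
Elongation limit: A ≥ PL/(Eδ_allow) = 123000·561/(116000·3.9) = 152.5 mm² ⇒ d ≥ 13.94 mm.
The stress limit governs.

33.2 mm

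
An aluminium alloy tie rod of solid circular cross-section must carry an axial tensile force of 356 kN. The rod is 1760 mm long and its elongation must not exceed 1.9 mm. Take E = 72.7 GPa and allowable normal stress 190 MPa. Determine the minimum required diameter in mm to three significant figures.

76.0 mm

Required area A ≥ P/σ_allow = 356000/190 = 1874 mm².
For a solid circular section, d ≥ √(4A/π) = 48.84 mm.
Elongation limit: A ≥ PL/(Eδ_allow) = 356000·1760/(72700·1.9) = 4536 mm² ⇒ d ≥ 76 mm.
The elongation limit governs.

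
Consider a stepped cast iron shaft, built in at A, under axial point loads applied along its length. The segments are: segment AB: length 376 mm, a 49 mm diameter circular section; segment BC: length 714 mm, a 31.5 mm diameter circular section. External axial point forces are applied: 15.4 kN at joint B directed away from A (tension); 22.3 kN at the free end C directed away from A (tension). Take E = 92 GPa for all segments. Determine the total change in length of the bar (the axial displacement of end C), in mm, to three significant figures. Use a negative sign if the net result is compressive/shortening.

Internal axial forces (sectioning from the free end, tension +): N_BC = 22.3 kN, N_AB = 37.7 kN.
A_AB = 1886 mm².
A_BC = 779.3 mm².
δ_AB = 37700·376/(1886·92000) = 0.08171 mm
δ_BC = 22300·714/(779.3·92000) = 0.2221 mm
δ = Σδ_i = 0.3038 mm.

0.304 mm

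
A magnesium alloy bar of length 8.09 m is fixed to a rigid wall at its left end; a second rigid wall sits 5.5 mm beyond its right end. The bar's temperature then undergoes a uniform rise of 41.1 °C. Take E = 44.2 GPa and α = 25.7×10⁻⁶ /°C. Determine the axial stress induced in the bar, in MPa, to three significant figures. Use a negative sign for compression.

-16.6 MPa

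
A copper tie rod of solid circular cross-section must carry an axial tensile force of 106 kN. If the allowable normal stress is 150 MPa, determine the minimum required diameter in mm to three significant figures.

30.0 mm

Required area A ≥ P/σ_allow = 106000/150 = 706.7 mm².
For a solid circular section, d ≥ √(4A/π) = 30 mm.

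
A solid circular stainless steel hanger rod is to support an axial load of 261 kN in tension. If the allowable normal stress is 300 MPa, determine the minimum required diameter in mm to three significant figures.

Required area A ≥ P/σ_allow = 261000/300 = 870 mm².
For a solid circular section, d ≥ √(4A/π) = 33.28 mm.

33.3 mm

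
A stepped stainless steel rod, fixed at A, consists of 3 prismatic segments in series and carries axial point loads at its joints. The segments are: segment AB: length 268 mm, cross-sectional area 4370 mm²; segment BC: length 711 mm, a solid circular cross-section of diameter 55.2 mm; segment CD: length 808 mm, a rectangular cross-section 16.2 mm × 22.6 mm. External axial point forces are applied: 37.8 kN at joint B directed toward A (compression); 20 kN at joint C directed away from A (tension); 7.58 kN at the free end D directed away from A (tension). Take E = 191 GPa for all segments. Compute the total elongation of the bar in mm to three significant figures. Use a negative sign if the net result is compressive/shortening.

Internal axial forces (sectioning from the free end, tension +): N_CD = 7.58 kN, N_BC = 27.58 kN, N_AB = -10.22 kN.
A_BC = 2393 mm².
A_CD = 366.1 mm².
δ_AB = -10220·268/(4370·191000) = -0.003281 mm
δ_BC = 27580·711/(2393·191000) = 0.0429 mm
δ_CD = 7580·808/(366.1·191000) = 0.08758 mm
δ = Σδ_i = 0.1272 mm.

0.127 mm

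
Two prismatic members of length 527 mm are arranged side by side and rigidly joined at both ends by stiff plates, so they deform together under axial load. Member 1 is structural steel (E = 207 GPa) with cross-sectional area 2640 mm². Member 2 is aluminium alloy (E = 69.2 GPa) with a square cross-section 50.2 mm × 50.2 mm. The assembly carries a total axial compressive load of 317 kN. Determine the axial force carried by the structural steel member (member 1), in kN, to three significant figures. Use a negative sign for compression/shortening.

-240 kN

A_2 = 2520 mm².
Equal strain + equilibrium ⇒ each member carries load in proportion to AE: A₁E₁ = 546500000 N, A₂E₂ = 174400000 N, ΣAE = 720900000 N.
F₁ = P·A₁E₁/ΣAE = -317000·546500000/720900000 = -240300 N.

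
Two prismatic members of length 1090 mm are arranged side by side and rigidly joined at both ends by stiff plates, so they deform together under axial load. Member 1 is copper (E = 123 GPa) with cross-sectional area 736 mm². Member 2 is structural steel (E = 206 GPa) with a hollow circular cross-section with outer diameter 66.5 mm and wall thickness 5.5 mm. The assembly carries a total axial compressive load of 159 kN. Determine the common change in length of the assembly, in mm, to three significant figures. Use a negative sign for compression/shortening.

-0.563 mm

A_2 = 1054 mm².
Equal strain + equilibrium ⇒ each member carries load in proportion to AE: A₁E₁ = 90530000 N, A₂E₂ = 217100000 N, ΣAE = 307700000 N.
δ = PL/ΣAE = -159000·1090/307700000 = -0.5633 mm.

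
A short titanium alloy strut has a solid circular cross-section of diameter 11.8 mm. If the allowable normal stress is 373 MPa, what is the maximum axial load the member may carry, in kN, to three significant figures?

40.8 kN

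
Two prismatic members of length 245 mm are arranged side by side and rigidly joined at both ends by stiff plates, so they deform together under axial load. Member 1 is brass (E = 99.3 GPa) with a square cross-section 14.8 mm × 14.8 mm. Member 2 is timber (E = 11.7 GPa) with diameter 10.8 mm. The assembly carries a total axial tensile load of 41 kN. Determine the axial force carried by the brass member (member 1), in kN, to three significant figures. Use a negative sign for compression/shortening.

A_1 = 219 mm².
A_2 = 91.61 mm².
Equal strain + equilibrium ⇒ each member carries load in proportion to AE: A₁E₁ = 21750000 N, A₂E₂ = 1072000 N, ΣAE = 22820000 N.
F₁ = P·A₁E₁/ΣAE = 41000·21750000/22820000 = 39070 N.

39.1 kN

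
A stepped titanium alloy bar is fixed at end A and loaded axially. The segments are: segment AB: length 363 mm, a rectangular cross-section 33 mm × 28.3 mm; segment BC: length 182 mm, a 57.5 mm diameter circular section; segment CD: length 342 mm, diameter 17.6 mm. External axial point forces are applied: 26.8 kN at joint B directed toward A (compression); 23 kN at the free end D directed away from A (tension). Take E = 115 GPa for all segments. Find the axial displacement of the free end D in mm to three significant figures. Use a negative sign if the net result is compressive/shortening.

0.282 mm

Internal axial forces (sectioning from the free end, tension +): N_CD = 23 kN, N_BC = 23 kN, N_AB = -3.8 kN.
A_AB = 933.9 mm².
A_BC = 2597 mm².
A_CD = 243.3 mm².
δ_AB = -3800·363/(933.9·115000) = -0.01284 mm
δ_BC = 23000·182/(2597·115000) = 0.01402 mm
δ_CD = 23000·342/(243.3·115000) = 0.2812 mm
δ = Σδ_i = 0.2823 mm.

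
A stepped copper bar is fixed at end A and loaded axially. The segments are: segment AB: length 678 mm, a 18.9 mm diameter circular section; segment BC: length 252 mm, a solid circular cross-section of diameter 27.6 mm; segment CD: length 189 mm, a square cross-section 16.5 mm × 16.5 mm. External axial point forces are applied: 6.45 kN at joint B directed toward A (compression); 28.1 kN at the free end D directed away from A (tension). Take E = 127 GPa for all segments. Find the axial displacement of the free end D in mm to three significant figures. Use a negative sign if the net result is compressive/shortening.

0.659 mm

Internal axial forces (sectioning from the free end, tension +): N_CD = 28.1 kN, N_BC = 28.1 kN, N_AB = 21.65 kN.
A_AB = 280.6 mm².
A_BC = 598.3 mm².
A_CD = 272.2 mm².
δ_AB = 21650·678/(280.6·127000) = 0.412 mm
δ_BC = 28100·252/(598.3·127000) = 0.0932 mm
δ_CD = 28100·189/(272.2·127000) = 0.1536 mm
δ = Σδ_i = 0.6588 mm.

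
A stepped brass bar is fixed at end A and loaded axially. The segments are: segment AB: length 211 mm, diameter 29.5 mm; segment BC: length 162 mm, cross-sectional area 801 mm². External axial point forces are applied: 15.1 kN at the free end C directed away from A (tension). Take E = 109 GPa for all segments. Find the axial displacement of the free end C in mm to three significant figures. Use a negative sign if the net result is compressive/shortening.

0.0708 mm

Internal axial forces (sectioning from the free end, tension +): N_BC = 15.1 kN, N_AB = 15.1 kN.
A_AB = 683.5 mm².
δ_AB = 15100·211/(683.5·109000) = 0.04277 mm
δ_BC = 15100·162/(801·109000) = 0.02802 mm
δ = Σδ_i = 0.07078 mm.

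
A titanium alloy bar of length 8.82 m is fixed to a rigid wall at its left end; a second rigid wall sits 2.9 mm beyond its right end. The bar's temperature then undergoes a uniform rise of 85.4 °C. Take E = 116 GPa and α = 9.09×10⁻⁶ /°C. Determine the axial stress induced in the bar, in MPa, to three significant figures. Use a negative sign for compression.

-51.9 MPa

Free thermal expansion αLΔT = 9.09e-6 · 8820 · 85.4 = 6.847 mm.
The walls engage after the gap closes; constrained expansion = 6.847 − 2.9 = 3.947 mm.
The walls impose strain ε = −(3.947)/8820 = -4.4749e-04; σ = Eε = 116000 · -4.4749e-04 = -51.91 MPa.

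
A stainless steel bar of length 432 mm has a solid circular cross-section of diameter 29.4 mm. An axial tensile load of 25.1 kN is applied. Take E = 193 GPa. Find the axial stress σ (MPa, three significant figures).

37.0 MPa

A = 678.9 mm².
σ = N/A = 25100/678.9 = 36.97 MPa.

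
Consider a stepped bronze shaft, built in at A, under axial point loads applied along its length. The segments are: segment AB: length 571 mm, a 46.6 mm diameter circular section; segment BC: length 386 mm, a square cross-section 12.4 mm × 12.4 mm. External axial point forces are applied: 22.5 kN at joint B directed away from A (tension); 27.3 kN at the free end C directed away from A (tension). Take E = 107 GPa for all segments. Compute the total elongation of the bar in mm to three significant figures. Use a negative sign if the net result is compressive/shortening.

0.796 mm

Internal axial forces (sectioning from the free end, tension +): N_BC = 27.3 kN, N_AB = 49.8 kN.
A_AB = 1706 mm².
A_BC = 153.8 mm².
δ_AB = 49800·571/(1706·107000) = 0.1558 mm
δ_BC = 27300·386/(153.8·107000) = 0.6405 mm
δ = Σδ_i = 0.7963 mm.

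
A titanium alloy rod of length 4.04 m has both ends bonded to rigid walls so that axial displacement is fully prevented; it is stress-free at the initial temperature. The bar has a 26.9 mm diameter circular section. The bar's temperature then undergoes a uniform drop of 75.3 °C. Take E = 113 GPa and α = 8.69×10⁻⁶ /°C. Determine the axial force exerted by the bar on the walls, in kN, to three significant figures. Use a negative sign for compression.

42.0 kN

Free thermal expansion αLΔT = 8.69e-6 · 4040 · -75.3 = -2.644 mm.
The walls impose strain ε = −(-2.644)/4040 = 6.5436e-04; σ = Eε = 113000 · 6.5436e-04 = 73.94 MPa.
Wall reaction R = σ·A = 73.94·568.3 = 42020 N = 42.02 kN.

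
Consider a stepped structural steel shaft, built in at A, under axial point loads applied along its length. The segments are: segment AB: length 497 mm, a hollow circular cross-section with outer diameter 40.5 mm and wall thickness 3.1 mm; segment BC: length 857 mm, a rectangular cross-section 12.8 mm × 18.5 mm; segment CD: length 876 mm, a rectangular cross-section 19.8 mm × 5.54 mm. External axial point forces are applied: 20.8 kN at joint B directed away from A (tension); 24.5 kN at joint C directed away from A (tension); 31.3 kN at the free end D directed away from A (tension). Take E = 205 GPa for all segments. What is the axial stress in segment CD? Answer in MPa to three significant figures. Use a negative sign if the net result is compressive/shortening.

Internal axial forces (sectioning from the free end, tension +): N_CD = 31.3 kN, N_BC = 55.8 kN, N_AB = 76.6 kN.
A_CD = 109.7 mm².
σ_CD = N_CD/A_CD = 31300/109.7 = 285.3 MPa.

285 MPa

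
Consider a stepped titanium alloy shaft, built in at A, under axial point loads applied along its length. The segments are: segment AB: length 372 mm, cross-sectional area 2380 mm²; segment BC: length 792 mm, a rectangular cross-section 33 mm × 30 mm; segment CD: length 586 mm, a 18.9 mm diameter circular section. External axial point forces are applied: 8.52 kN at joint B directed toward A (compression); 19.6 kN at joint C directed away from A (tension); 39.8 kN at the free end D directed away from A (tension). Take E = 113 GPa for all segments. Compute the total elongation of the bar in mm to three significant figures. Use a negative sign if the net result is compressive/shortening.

1.23 mm

Internal axial forces (sectioning from the free end, tension +): N_CD = 39.8 kN, N_BC = 59.4 kN, N_AB = 50.88 kN.
A_BC = 990 mm².
A_CD = 280.6 mm².
δ_AB = 50880·372/(2380·113000) = 0.07038 mm
δ_BC = 59400·792/(990·113000) = 0.4205 mm
δ_CD = 39800·586/(280.6·113000) = 0.7357 mm
δ = Σδ_i = 1.227 mm.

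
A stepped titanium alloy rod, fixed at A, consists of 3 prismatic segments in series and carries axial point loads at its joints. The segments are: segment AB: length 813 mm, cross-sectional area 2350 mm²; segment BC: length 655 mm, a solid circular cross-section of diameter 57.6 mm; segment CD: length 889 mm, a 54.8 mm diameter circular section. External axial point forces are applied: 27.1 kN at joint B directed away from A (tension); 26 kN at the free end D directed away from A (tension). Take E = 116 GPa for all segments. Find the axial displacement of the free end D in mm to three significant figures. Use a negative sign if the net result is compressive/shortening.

0.299 mm

Internal axial forces (sectioning from the free end, tension +): N_CD = 26 kN, N_BC = 26 kN, N_AB = 53.1 kN.
A_BC = 2606 mm².
A_CD = 2359 mm².
δ_AB = 53100·813/(2350·116000) = 0.1584 mm
δ_BC = 26000·655/(2606·116000) = 0.05634 mm
δ_CD = 26000·889/(2359·116000) = 0.08448 mm
δ = Σδ_i = 0.2992 mm.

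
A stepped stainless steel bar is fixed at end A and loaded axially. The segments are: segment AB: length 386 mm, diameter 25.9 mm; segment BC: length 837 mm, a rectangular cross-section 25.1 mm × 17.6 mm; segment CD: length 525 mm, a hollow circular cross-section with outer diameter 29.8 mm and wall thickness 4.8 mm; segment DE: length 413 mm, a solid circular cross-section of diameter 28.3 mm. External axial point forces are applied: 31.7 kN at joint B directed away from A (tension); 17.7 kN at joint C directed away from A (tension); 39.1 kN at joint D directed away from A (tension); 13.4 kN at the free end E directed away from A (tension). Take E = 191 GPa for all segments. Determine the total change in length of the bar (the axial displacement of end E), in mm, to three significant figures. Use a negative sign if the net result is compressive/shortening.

1.52 mm

Internal axial forces (sectioning from the free end, tension +): N_DE = 13.4 kN, N_CD = 52.5 kN, N_BC = 70.2 kN, N_AB = 101.9 kN.
A_AB = 526.9 mm².
A_BC = 441.8 mm².
A_CD = 377 mm².
A_DE = 629 mm².
δ_AB = 101900·386/(526.9·191000) = 0.3909 mm
δ_BC = 70200·837/(441.8·191000) = 0.6964 mm
δ_CD = 52500·525/(377·191000) = 0.3828 mm
δ_DE = 13400·413/(629·191000) = 0.04606 mm
δ = Σδ_i = 1.516 mm.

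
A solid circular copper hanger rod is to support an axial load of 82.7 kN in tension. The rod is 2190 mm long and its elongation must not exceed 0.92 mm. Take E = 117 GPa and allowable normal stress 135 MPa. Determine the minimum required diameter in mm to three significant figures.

46.3 mm

Required area A ≥ P/σ_allow = 82700/135 = 612.6 mm².
For a solid circular section, d ≥ √(4A/π) = 27.93 mm.
Elongation limit: A ≥ PL/(Eδ_allow) = 82700·2190/(117000·0.92) = 1683 mm² ⇒ d ≥ 46.29 mm.
The elongation limit governs.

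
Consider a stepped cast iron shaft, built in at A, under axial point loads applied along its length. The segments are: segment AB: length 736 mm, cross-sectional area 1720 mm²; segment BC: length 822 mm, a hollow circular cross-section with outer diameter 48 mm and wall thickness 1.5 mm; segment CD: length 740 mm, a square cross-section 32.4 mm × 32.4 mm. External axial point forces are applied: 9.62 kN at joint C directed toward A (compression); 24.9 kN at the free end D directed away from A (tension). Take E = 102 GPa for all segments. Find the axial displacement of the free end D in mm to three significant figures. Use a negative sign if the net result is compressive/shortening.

0.798 mm

Internal axial forces (sectioning from the free end, tension +): N_CD = 24.9 kN, N_BC = 15.28 kN, N_AB = 15.28 kN.
A_BC = 219.1 mm².
A_CD = 1050 mm².
δ_AB = 15280·736/(1720·102000) = 0.0641 mm
δ_BC = 15280·822/(219.1·102000) = 0.562 mm
δ_CD = 24900·740/(1050·102000) = 0.1721 mm
δ = Σδ_i = 0.7981 mm.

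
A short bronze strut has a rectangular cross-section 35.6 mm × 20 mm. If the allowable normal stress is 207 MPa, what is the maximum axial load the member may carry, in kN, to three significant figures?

A = 712 mm².
P_max = σ_allow · A = 207 · 712 = 147400 N = 147.4 kN.

147 kN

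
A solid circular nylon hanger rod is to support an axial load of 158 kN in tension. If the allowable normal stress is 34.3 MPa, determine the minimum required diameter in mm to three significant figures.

Required area A ≥ P/σ_allow = 158000/34.3 = 4606 mm².
For a solid circular section, d ≥ √(4A/π) = 76.58 mm.

76.6 mm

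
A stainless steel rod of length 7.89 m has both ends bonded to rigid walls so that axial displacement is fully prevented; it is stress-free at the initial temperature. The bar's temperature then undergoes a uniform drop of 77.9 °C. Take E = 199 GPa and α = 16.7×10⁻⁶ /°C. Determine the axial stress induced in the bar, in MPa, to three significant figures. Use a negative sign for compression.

259 MPa

Free thermal expansion αLΔT = 16.7e-6 · 7890 · -77.9 = -10.26 mm.
The walls impose strain ε = −(-10.26)/7890 = 1.3009e-03; σ = Eε = 199000 · 1.3009e-03 = 258.9 MPa.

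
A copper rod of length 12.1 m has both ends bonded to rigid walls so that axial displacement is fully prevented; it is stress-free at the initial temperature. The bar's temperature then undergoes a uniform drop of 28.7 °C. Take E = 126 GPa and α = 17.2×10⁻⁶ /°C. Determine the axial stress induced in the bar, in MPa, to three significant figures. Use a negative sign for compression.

Free thermal expansion αLΔT = 17.2e-6 · 12100 · -28.7 = -5.973 mm.
The walls impose strain ε = −(-5.973)/12100 = 4.9364e-04; σ = Eε = 126000 · 4.9364e-04 = 62.2 MPa.

62.2 MPa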